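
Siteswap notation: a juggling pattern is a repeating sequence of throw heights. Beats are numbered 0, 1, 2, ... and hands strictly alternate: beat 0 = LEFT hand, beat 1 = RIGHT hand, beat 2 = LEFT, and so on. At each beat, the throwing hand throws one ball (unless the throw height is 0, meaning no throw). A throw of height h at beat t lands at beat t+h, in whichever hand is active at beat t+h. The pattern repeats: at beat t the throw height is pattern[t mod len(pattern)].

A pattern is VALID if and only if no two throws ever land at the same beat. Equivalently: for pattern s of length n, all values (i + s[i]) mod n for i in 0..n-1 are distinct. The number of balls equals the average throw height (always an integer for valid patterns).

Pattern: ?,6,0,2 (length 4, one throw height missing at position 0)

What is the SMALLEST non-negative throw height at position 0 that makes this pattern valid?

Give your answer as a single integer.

Answer: 0

Derivation:
i=0: s[i]=? (unknown)
i=1: (1 + 6) mod 4 = 3
i=2: (2 + 0) mod 4 = 2
i=3: (3 + 2) mod 4 = 1
Known residues: [1, 2, 3]; need a permutation of 0..3, so missing residue r = 0
Need (0 + s) mod 4 = 0; smallest s = (0 - 0) mod 4 = 0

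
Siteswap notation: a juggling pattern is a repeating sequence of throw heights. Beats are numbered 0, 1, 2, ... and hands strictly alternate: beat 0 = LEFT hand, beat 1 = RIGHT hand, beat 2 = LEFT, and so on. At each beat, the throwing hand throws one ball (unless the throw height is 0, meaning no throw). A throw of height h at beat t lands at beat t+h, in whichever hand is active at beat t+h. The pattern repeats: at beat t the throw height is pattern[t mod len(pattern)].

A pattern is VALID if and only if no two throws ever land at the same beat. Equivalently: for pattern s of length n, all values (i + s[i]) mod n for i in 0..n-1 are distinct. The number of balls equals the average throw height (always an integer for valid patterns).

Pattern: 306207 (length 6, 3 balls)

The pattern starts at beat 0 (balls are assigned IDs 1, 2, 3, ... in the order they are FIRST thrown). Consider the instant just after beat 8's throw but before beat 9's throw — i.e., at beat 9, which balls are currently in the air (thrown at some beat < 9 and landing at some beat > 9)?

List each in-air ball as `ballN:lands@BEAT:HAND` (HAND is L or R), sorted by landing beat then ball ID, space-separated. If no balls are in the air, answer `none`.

Beat 0 (L): throw ball1 h=3 -> lands@3:R; in-air after throw: [b1@3:R]
Beat 2 (L): throw ball2 h=6 -> lands@8:L; in-air after throw: [b1@3:R b2@8:L]
Beat 3 (R): throw ball1 h=2 -> lands@5:R; in-air after throw: [b1@5:R b2@8:L]
Beat 5 (R): throw ball1 h=7 -> lands@12:L; in-air after throw: [b2@8:L b1@12:L]
Beat 6 (L): throw ball3 h=3 -> lands@9:R; in-air after throw: [b2@8:L b3@9:R b1@12:L]
Beat 8 (L): throw ball2 h=6 -> lands@14:L; in-air after throw: [b3@9:R b1@12:L b2@14:L]
Beat 9 (R): throw ball3 h=2 -> lands@11:R; in-air after throw: [b3@11:R b1@12:L b2@14:L]

Answer: ball1:lands@12:L ball2:lands@14:L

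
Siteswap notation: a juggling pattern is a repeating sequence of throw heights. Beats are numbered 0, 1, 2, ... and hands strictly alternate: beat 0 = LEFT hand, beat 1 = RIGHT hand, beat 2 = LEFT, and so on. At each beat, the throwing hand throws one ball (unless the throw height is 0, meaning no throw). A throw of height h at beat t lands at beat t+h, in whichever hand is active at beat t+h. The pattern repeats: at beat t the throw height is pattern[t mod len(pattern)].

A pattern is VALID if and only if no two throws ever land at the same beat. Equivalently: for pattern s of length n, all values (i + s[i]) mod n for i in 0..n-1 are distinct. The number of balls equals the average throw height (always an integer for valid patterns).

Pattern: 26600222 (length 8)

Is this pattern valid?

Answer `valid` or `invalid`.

Answer: invalid

Derivation:
i=0: (i + s[i]) mod n = (0 + 2) mod 8 = 2
i=1: (i + s[i]) mod n = (1 + 6) mod 8 = 7
i=2: (i + s[i]) mod n = (2 + 6) mod 8 = 0
i=3: (i + s[i]) mod n = (3 + 0) mod 8 = 3
i=4: (i + s[i]) mod n = (4 + 0) mod 8 = 4
i=5: (i + s[i]) mod n = (5 + 2) mod 8 = 7
i=6: (i + s[i]) mod n = (6 + 2) mod 8 = 0
i=7: (i + s[i]) mod n = (7 + 2) mod 8 = 1
Residues: [2, 7, 0, 3, 4, 7, 0, 1], distinct: False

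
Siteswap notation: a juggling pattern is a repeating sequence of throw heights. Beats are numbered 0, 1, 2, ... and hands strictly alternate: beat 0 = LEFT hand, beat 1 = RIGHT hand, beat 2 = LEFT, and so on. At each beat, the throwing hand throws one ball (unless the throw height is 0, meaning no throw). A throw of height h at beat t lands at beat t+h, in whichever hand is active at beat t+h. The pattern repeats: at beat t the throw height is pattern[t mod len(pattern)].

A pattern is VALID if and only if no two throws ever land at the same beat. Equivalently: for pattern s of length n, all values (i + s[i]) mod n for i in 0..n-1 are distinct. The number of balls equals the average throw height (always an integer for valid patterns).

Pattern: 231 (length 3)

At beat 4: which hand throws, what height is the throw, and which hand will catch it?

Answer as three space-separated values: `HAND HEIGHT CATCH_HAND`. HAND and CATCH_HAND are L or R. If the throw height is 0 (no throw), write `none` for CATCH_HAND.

Answer: L 3 R

Derivation:
Beat 4: 4 mod 2 = 0, so hand = L
Throw height = pattern[4 mod 3] = pattern[1] = 3
Lands at beat 4+3=7, 7 mod 2 = 1, so catch hand = R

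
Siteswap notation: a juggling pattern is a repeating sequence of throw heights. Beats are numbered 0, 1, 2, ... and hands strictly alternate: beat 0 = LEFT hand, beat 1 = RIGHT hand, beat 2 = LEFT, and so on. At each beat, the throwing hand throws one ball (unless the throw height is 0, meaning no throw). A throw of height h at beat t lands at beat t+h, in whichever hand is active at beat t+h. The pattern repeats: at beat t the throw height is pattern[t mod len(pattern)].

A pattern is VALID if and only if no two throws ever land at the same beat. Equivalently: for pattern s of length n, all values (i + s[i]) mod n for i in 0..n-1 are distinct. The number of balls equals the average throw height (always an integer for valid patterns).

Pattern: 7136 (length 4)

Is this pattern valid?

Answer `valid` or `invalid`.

Answer: invalid

Derivation:
i=0: (i + s[i]) mod n = (0 + 7) mod 4 = 3
i=1: (i + s[i]) mod n = (1 + 1) mod 4 = 2
i=2: (i + s[i]) mod n = (2 + 3) mod 4 = 1
i=3: (i + s[i]) mod n = (3 + 6) mod 4 = 1
Residues: [3, 2, 1, 1], distinct: False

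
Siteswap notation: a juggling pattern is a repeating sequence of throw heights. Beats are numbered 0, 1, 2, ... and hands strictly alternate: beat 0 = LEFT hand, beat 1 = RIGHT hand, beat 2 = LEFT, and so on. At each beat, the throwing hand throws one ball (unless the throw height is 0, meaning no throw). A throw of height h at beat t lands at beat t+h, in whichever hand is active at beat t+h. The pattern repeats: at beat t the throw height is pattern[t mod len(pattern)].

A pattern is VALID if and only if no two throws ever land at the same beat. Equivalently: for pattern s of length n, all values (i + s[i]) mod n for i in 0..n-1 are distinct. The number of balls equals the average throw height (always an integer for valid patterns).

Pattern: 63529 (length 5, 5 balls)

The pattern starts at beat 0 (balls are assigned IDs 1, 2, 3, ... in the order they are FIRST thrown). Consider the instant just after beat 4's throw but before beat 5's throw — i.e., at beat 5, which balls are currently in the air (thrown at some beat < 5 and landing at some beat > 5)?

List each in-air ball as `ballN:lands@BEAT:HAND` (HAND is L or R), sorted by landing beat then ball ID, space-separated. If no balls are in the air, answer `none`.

Beat 0 (L): throw ball1 h=6 -> lands@6:L; in-air after throw: [b1@6:L]
Beat 1 (R): throw ball2 h=3 -> lands@4:L; in-air after throw: [b2@4:L b1@6:L]
Beat 2 (L): throw ball3 h=5 -> lands@7:R; in-air after throw: [b2@4:L b1@6:L b3@7:R]
Beat 3 (R): throw ball4 h=2 -> lands@5:R; in-air after throw: [b2@4:L b4@5:R b1@6:L b3@7:R]
Beat 4 (L): throw ball2 h=9 -> lands@13:R; in-air after throw: [b4@5:R b1@6:L b3@7:R b2@13:R]
Beat 5 (R): throw ball4 h=6 -> lands@11:R; in-air after throw: [b1@6:L b3@7:R b4@11:R b2@13:R]

Answer: ball1:lands@6:L ball3:lands@7:R ball2:lands@13:R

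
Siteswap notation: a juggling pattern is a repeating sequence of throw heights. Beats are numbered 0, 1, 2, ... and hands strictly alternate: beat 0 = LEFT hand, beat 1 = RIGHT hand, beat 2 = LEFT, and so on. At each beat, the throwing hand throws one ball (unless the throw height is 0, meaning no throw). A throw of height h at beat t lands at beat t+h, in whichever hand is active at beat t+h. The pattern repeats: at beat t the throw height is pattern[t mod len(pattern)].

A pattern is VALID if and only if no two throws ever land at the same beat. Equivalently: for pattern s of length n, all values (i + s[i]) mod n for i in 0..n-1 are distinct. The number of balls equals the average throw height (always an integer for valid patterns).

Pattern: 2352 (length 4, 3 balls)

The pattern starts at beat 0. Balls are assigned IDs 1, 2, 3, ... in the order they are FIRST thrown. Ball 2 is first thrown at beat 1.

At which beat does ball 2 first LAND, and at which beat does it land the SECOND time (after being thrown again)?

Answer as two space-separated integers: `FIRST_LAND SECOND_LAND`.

Beat 0 (L): throw ball1 h=2 -> lands@2:L; in-air after throw: [b1@2:L]
Beat 1 (R): throw ball2 h=3 -> lands@4:L; in-air after throw: [b1@2:L b2@4:L]
Beat 2 (L): throw ball1 h=5 -> lands@7:R; in-air after throw: [b2@4:L b1@7:R]
Beat 3 (R): throw ball3 h=2 -> lands@5:R; in-air after throw: [b2@4:L b3@5:R b1@7:R]
Beat 4 (L): throw ball2 h=2 -> lands@6:L; in-air after throw: [b3@5:R b2@6:L b1@7:R]
Beat 5 (R): throw ball3 h=3 -> lands@8:L; in-air after throw: [b2@6:L b1@7:R b3@8:L]
Beat 6 (L): throw ball2 h=5 -> lands@11:R; in-air after throw: [b1@7:R b3@8:L b2@11:R]
Ball 2: thrown@1 h=3 -> first land @4; rethrown@4 h=2 -> second land @6

Answer: 4 6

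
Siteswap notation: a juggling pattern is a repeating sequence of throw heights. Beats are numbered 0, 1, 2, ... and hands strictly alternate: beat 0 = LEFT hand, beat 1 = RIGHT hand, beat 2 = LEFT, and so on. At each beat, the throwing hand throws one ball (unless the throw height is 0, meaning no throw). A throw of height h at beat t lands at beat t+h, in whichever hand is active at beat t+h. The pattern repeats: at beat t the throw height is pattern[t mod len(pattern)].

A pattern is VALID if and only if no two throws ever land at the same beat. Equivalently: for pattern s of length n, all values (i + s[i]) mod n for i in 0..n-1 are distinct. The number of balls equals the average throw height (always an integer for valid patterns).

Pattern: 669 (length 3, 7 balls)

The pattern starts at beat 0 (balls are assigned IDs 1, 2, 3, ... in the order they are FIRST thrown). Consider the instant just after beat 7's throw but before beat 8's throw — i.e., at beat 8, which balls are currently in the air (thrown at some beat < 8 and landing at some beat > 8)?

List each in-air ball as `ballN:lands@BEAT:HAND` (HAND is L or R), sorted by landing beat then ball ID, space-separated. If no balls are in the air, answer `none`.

Answer: ball4:lands@9:R ball5:lands@10:L ball3:lands@11:R ball1:lands@12:L ball2:lands@13:R ball6:lands@14:L

Derivation:
Beat 0 (L): throw ball1 h=6 -> lands@6:L; in-air after throw: [b1@6:L]
Beat 1 (R): throw ball2 h=6 -> lands@7:R; in-air after throw: [b1@6:L b2@7:R]
Beat 2 (L): throw ball3 h=9 -> lands@11:R; in-air after throw: [b1@6:L b2@7:R b3@11:R]
Beat 3 (R): throw ball4 h=6 -> lands@9:R; in-air after throw: [b1@6:L b2@7:R b4@9:R b3@11:R]
Beat 4 (L): throw ball5 h=6 -> lands@10:L; in-air after throw: [b1@6:L b2@7:R b4@9:R b5@10:L b3@11:R]
Beat 5 (R): throw ball6 h=9 -> lands@14:L; in-air after throw: [b1@6:L b2@7:R b4@9:R b5@10:L b3@11:R b6@14:L]
Beat 6 (L): throw ball1 h=6 -> lands@12:L; in-air after throw: [b2@7:R b4@9:R b5@10:L b3@11:R b1@12:L b6@14:L]
Beat 7 (R): throw ball2 h=6 -> lands@13:R; in-air after throw: [b4@9:R b5@10:L b3@11:R b1@12:L b2@13:R b6@14:L]
Beat 8 (L): throw ball7 h=9 -> lands@17:R; in-air after throw: [b4@9:R b5@10:L b3@11:R b1@12:L b2@13:R b6@14:L b7@17:R]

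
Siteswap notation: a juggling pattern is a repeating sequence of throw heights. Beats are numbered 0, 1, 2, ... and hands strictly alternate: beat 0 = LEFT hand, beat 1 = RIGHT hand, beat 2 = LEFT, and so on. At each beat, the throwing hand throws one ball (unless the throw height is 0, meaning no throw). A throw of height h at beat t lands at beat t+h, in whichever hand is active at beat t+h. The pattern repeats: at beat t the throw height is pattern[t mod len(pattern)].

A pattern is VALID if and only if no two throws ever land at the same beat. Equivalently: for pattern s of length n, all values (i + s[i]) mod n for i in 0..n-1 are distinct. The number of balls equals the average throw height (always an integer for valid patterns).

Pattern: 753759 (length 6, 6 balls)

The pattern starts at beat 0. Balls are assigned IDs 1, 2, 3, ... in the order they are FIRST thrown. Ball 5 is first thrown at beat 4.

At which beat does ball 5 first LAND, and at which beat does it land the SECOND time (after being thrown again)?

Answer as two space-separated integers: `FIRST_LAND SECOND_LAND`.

Beat 0 (L): throw ball1 h=7 -> lands@7:R; in-air after throw: [b1@7:R]
Beat 1 (R): throw ball2 h=5 -> lands@6:L; in-air after throw: [b2@6:L b1@7:R]
Beat 2 (L): throw ball3 h=3 -> lands@5:R; in-air after throw: [b3@5:R b2@6:L b1@7:R]
Beat 3 (R): throw ball4 h=7 -> lands@10:L; in-air after throw: [b3@5:R b2@6:L b1@7:R b4@10:L]
Beat 4 (L): throw ball5 h=5 -> lands@9:R; in-air after throw: [b3@5:R b2@6:L b1@7:R b5@9:R b4@10:L]
Beat 5 (R): throw ball3 h=9 -> lands@14:L; in-air after throw: [b2@6:L b1@7:R b5@9:R b4@10:L b3@14:L]
Beat 6 (L): throw ball2 h=7 -> lands@13:R; in-air after throw: [b1@7:R b5@9:R b4@10:L b2@13:R b3@14:L]
Beat 7 (R): throw ball1 h=5 -> lands@12:L; in-air after throw: [b5@9:R b4@10:L b1@12:L b2@13:R b3@14:L]
Beat 8 (L): throw ball6 h=3 -> lands@11:R; in-air after throw: [b5@9:R b4@10:L b6@11:R b1@12:L b2@13:R b3@14:L]
Beat 9 (R): throw ball5 h=7 -> lands@16:L; in-air after throw: [b4@10:L b6@11:R b1@12:L b2@13:R b3@14:L b5@16:L]
Beat 10 (L): throw ball4 h=5 -> lands@15:R; in-air after throw: [b6@11:R b1@12:L b2@13:R b3@14:L b4@15:R b5@16:L]
Beat 11 (R): throw ball6 h=9 -> lands@20:L; in-air after throw: [b1@12:L b2@13:R b3@14:L b4@15:R b5@16:L b6@20:L]
Beat 12 (L): throw ball1 h=7 -> lands@19:R; in-air after throw: [b2@13:R b3@14:L b4@15:R b5@16:L b1@19:R b6@20:L]
Beat 13 (R): throw ball2 h=5 -> lands@18:L; in-air after throw: [b3@14:L b4@15:R b5@16:L b2@18:L b1@19:R b6@20:L]
Beat 14 (L): throw ball3 h=3 -> lands@17:R; in-air after throw: [b4@15:R b5@16:L b3@17:R b2@18:L b1@19:R b6@20:L]
Beat 15 (R): throw ball4 h=7 -> lands@22:L; in-air after throw: [b5@16:L b3@17:R b2@18:L b1@19:R b6@20:L b4@22:L]
Beat 16 (L): throw ball5 h=5 -> lands@21:R; in-air after throw: [b3@17:R b2@18:L b1@19:R b6@20:L b5@21:R b4@22:L]
Ball 5: thrown@4 h=5 -> first land @9; rethrown@9 h=7 -> second land @16

Answer: 9 16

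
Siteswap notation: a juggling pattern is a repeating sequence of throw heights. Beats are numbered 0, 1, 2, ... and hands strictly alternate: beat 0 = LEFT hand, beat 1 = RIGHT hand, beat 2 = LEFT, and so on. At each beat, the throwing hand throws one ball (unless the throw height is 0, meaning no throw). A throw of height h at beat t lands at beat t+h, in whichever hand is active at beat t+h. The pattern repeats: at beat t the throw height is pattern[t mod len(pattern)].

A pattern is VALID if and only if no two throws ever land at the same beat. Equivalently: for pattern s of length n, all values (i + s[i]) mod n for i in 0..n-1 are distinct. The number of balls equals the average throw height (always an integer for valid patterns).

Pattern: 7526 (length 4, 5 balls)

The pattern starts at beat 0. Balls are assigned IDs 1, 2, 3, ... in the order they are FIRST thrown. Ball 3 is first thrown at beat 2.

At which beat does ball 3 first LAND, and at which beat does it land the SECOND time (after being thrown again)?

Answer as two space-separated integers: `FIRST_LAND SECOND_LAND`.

Beat 0 (L): throw ball1 h=7 -> lands@7:R; in-air after throw: [b1@7:R]
Beat 1 (R): throw ball2 h=5 -> lands@6:L; in-air after throw: [b2@6:L b1@7:R]
Beat 2 (L): throw ball3 h=2 -> lands@4:L; in-air after throw: [b3@4:L b2@6:L b1@7:R]
Beat 3 (R): throw ball4 h=6 -> lands@9:R; in-air after throw: [b3@4:L b2@6:L b1@7:R b4@9:R]
Beat 4 (L): throw ball3 h=7 -> lands@11:R; in-air after throw: [b2@6:L b1@7:R b4@9:R b3@11:R]
Beat 5 (R): throw ball5 h=5 -> lands@10:L; in-air after throw: [b2@6:L b1@7:R b4@9:R b5@10:L b3@11:R]
Beat 6 (L): throw ball2 h=2 -> lands@8:L; in-air after throw: [b1@7:R b2@8:L b4@9:R b5@10:L b3@11:R]
Beat 7 (R): throw ball1 h=6 -> lands@13:R; in-air after throw: [b2@8:L b4@9:R b5@10:L b3@11:R b1@13:R]
Beat 8 (L): throw ball2 h=7 -> lands@15:R; in-air after throw: [b4@9:R b5@10:L b3@11:R b1@13:R b2@15:R]
Beat 9 (R): throw ball4 h=5 -> lands@14:L; in-air after throw: [b5@10:L b3@11:R b1@13:R b4@14:L b2@15:R]
Beat 10 (L): throw ball5 h=2 -> lands@12:L; in-air after throw: [b3@11:R b5@12:L b1@13:R b4@14:L b2@15:R]
Beat 11 (R): throw ball3 h=6 -> lands@17:R; in-air after throw: [b5@12:L b1@13:R b4@14:L b2@15:R b3@17:R]
Ball 3: thrown@2 h=2 -> first land @4; rethrown@4 h=7 -> second land @11

Answer: 4 11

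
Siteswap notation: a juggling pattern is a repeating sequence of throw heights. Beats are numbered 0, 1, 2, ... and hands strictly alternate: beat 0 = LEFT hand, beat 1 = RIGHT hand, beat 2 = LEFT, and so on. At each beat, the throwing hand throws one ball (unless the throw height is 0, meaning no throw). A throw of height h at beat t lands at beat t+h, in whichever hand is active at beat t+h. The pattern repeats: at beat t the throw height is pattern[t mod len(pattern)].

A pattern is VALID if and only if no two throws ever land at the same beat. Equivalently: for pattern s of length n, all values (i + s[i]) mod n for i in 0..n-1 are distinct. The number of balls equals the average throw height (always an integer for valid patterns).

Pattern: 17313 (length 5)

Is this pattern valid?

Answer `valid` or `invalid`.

Answer: valid

Derivation:
i=0: (i + s[i]) mod n = (0 + 1) mod 5 = 1
i=1: (i + s[i]) mod n = (1 + 7) mod 5 = 3
i=2: (i + s[i]) mod n = (2 + 3) mod 5 = 0
i=3: (i + s[i]) mod n = (3 + 1) mod 5 = 4
i=4: (i + s[i]) mod n = (4 + 3) mod 5 = 2
Residues: [1, 3, 0, 4, 2], distinct: True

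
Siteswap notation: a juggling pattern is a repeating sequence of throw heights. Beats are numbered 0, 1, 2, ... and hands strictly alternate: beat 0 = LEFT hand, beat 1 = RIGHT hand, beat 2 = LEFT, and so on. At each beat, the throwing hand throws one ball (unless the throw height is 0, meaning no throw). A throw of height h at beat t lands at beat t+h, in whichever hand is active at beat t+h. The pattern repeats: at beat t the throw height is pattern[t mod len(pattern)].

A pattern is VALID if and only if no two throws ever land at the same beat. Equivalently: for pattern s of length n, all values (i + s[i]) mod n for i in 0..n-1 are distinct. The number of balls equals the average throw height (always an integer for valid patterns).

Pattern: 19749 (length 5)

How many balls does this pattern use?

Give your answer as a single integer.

Pattern = [1, 9, 7, 4, 9], length n = 5
  position 0: throw height = 1, running sum = 1
  position 1: throw height = 9, running sum = 10
  position 2: throw height = 7, running sum = 17
  position 3: throw height = 4, running sum = 21
  position 4: throw height = 9, running sum = 30
Total sum = 30; balls = sum / n = 30 / 5 = 6

Answer: 6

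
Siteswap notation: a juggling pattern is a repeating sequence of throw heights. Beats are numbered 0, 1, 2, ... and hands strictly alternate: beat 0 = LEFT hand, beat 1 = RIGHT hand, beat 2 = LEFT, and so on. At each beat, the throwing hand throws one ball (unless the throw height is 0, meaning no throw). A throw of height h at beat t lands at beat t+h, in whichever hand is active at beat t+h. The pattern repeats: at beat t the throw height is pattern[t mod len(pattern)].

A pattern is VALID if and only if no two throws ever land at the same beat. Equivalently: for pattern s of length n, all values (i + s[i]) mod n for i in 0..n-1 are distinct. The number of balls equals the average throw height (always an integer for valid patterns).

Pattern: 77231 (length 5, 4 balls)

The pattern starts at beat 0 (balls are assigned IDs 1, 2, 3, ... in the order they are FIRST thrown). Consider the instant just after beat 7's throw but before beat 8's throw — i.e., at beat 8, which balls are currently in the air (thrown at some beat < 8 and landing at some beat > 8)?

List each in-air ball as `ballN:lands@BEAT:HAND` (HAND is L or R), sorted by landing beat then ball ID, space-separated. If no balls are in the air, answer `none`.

Beat 0 (L): throw ball1 h=7 -> lands@7:R; in-air after throw: [b1@7:R]
Beat 1 (R): throw ball2 h=7 -> lands@8:L; in-air after throw: [b1@7:R b2@8:L]
Beat 2 (L): throw ball3 h=2 -> lands@4:L; in-air after throw: [b3@4:L b1@7:R b2@8:L]
Beat 3 (R): throw ball4 h=3 -> lands@6:L; in-air after throw: [b3@4:L b4@6:L b1@7:R b2@8:L]
Beat 4 (L): throw ball3 h=1 -> lands@5:R; in-air after throw: [b3@5:R b4@6:L b1@7:R b2@8:L]
Beat 5 (R): throw ball3 h=7 -> lands@12:L; in-air after throw: [b4@6:L b1@7:R b2@8:L b3@12:L]
Beat 6 (L): throw ball4 h=7 -> lands@13:R; in-air after throw: [b1@7:R b2@8:L b3@12:L b4@13:R]
Beat 7 (R): throw ball1 h=2 -> lands@9:R; in-air after throw: [b2@8:L b1@9:R b3@12:L b4@13:R]
Beat 8 (L): throw ball2 h=3 -> lands@11:R; in-air after throw: [b1@9:R b2@11:R b3@12:L b4@13:R]

Answer: ball1:lands@9:R ball3:lands@12:L ball4:lands@13:R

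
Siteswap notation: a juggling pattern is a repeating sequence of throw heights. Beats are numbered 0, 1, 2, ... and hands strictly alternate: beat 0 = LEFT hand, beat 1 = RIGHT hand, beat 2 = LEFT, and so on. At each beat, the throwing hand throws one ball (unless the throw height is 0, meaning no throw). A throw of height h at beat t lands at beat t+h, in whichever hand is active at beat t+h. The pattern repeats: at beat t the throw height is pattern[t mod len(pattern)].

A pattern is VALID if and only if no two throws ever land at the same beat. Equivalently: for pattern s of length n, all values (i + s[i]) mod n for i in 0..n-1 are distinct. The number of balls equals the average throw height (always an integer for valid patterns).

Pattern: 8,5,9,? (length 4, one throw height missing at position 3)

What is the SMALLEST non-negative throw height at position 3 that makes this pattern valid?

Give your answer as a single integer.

Answer: 2

Derivation:
i=0: (0 + 8) mod 4 = 0
i=1: (1 + 5) mod 4 = 2
i=2: (2 + 9) mod 4 = 3
i=3: s[i]=? (unknown)
Known residues: [0, 2, 3]; need a permutation of 0..3, so missing residue r = 1
Need (3 + s) mod 4 = 1; smallest s = (1 - 3) mod 4 = 2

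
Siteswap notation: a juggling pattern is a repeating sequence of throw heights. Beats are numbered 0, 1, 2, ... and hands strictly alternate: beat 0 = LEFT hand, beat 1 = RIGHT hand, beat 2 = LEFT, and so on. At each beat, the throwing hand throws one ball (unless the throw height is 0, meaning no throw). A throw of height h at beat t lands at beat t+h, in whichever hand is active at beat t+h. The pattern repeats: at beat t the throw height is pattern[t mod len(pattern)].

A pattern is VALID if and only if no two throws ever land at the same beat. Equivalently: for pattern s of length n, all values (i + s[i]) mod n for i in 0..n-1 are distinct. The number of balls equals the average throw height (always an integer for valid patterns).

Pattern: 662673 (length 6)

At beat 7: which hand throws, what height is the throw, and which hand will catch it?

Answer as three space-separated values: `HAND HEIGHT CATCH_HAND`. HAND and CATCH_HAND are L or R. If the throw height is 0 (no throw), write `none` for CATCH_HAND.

Beat 7: 7 mod 2 = 1, so hand = R
Throw height = pattern[7 mod 6] = pattern[1] = 6
Lands at beat 7+6=13, 13 mod 2 = 1, so catch hand = R

Answer: R 6 R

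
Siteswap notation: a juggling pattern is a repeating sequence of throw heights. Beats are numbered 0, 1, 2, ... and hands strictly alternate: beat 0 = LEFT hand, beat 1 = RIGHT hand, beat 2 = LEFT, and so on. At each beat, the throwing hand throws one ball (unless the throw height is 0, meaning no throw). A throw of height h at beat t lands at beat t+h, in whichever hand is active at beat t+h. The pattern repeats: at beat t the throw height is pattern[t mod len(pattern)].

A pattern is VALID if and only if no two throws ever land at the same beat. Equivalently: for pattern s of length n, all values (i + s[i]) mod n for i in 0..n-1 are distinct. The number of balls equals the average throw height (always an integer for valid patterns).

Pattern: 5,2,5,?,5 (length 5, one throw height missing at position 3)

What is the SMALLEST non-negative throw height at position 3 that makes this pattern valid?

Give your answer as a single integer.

Answer: 3

Derivation:
i=0: (0 + 5) mod 5 = 0
i=1: (1 + 2) mod 5 = 3
i=2: (2 + 5) mod 5 = 2
i=3: s[i]=? (unknown)
i=4: (4 + 5) mod 5 = 4
Known residues: [0, 2, 3, 4]; need a permutation of 0..4, so missing residue r = 1
Need (3 + s) mod 5 = 1; smallest s = (1 - 3) mod 5 = 3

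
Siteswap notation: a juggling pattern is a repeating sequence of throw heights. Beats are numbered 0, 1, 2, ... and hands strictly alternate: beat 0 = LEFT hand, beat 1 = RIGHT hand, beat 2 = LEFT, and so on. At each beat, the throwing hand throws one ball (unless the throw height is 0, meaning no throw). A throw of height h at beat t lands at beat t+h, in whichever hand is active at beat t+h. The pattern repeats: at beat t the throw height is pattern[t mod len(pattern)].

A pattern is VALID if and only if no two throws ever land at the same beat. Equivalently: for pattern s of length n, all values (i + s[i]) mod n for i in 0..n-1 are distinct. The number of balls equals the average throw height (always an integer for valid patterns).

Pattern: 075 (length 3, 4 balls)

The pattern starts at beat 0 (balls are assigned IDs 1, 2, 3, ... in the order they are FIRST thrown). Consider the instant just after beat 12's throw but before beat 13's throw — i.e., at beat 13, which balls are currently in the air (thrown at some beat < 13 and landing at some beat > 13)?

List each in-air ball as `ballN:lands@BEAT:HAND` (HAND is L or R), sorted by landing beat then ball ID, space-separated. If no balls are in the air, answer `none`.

Answer: ball2:lands@14:L ball3:lands@16:L ball4:lands@17:R

Derivation:
Beat 1 (R): throw ball1 h=7 -> lands@8:L; in-air after throw: [b1@8:L]
Beat 2 (L): throw ball2 h=5 -> lands@7:R; in-air after throw: [b2@7:R b1@8:L]
Beat 4 (L): throw ball3 h=7 -> lands@11:R; in-air after throw: [b2@7:R b1@8:L b3@11:R]
Beat 5 (R): throw ball4 h=5 -> lands@10:L; in-air after throw: [b2@7:R b1@8:L b4@10:L b3@11:R]
Beat 7 (R): throw ball2 h=7 -> lands@14:L; in-air after throw: [b1@8:L b4@10:L b3@11:R b2@14:L]
Beat 8 (L): throw ball1 h=5 -> lands@13:R; in-air after throw: [b4@10:L b3@11:R b1@13:R b2@14:L]
Beat 10 (L): throw ball4 h=7 -> lands@17:R; in-air after throw: [b3@11:R b1@13:R b2@14:L b4@17:R]
Beat 11 (R): throw ball3 h=5 -> lands@16:L; in-air after throw: [b1@13:R b2@14:L b3@16:L b4@17:R]
Beat 13 (R): throw ball1 h=7 -> lands@20:L; in-air after throw: [b2@14:L b3@16:L b4@17:R b1@20:L]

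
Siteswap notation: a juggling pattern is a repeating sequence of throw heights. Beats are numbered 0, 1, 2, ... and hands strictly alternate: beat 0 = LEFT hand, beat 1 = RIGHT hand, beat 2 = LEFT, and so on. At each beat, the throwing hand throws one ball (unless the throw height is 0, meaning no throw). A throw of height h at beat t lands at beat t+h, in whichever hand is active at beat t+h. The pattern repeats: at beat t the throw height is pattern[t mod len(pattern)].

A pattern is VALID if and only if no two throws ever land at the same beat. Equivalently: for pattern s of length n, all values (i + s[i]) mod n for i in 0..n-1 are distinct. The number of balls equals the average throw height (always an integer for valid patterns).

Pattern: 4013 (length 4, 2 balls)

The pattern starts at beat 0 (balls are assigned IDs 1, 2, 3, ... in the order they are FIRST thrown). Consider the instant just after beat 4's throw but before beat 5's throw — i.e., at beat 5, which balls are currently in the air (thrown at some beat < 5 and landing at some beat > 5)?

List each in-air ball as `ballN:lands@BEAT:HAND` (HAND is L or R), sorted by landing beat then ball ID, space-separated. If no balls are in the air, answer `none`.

Beat 0 (L): throw ball1 h=4 -> lands@4:L; in-air after throw: [b1@4:L]
Beat 2 (L): throw ball2 h=1 -> lands@3:R; in-air after throw: [b2@3:R b1@4:L]
Beat 3 (R): throw ball2 h=3 -> lands@6:L; in-air after throw: [b1@4:L b2@6:L]
Beat 4 (L): throw ball1 h=4 -> lands@8:L; in-air after throw: [b2@6:L b1@8:L]

Answer: ball2:lands@6:L ball1:lands@8:L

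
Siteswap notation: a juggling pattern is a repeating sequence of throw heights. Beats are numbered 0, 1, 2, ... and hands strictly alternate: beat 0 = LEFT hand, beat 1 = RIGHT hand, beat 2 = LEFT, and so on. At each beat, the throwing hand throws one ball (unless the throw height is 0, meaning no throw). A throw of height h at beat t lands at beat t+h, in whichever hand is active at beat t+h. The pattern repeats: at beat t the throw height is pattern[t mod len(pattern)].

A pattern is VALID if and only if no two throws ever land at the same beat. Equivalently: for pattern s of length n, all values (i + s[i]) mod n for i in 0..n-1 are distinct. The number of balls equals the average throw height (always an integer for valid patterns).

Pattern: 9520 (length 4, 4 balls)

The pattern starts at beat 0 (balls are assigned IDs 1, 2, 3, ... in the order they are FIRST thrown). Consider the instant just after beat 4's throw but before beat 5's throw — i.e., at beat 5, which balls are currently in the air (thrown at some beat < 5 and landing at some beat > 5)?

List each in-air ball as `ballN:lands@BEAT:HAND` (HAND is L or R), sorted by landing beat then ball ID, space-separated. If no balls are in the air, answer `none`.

Beat 0 (L): throw ball1 h=9 -> lands@9:R; in-air after throw: [b1@9:R]
Beat 1 (R): throw ball2 h=5 -> lands@6:L; in-air after throw: [b2@6:L b1@9:R]
Beat 2 (L): throw ball3 h=2 -> lands@4:L; in-air after throw: [b3@4:L b2@6:L b1@9:R]
Beat 4 (L): throw ball3 h=9 -> lands@13:R; in-air after throw: [b2@6:L b1@9:R b3@13:R]
Beat 5 (R): throw ball4 h=5 -> lands@10:L; in-air after throw: [b2@6:L b1@9:R b4@10:L b3@13:R]

Answer: ball2:lands@6:L ball1:lands@9:R ball3:lands@13:R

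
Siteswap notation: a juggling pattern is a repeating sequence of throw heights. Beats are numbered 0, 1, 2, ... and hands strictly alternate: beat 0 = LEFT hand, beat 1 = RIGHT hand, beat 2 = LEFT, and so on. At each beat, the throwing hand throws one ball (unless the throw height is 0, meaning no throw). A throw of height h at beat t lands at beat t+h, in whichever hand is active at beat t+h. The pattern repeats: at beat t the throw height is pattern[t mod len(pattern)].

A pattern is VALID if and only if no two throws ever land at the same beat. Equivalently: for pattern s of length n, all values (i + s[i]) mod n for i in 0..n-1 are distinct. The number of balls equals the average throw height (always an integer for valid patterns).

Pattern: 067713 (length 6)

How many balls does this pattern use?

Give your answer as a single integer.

Answer: 4

Derivation:
Pattern = [0, 6, 7, 7, 1, 3], length n = 6
  position 0: throw height = 0, running sum = 0
  position 1: throw height = 6, running sum = 6
  position 2: throw height = 7, running sum = 13
  position 3: throw height = 7, running sum = 20
  position 4: throw height = 1, running sum = 21
  position 5: throw height = 3, running sum = 24
Total sum = 24; balls = sum / n = 24 / 6 = 4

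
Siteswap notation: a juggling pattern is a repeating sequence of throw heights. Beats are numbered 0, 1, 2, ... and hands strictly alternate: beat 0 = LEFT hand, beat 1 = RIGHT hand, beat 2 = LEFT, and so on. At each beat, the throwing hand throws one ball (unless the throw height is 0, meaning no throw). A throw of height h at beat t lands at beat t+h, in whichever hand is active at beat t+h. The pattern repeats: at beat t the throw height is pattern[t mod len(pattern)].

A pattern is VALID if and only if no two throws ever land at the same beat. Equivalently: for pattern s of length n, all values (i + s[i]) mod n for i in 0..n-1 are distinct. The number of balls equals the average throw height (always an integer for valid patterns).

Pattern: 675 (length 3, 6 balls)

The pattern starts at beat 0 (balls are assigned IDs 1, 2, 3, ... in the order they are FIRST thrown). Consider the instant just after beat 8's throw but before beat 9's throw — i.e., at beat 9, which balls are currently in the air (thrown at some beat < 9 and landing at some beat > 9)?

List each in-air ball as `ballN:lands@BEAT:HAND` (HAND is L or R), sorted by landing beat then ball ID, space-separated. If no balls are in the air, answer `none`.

Beat 0 (L): throw ball1 h=6 -> lands@6:L; in-air after throw: [b1@6:L]
Beat 1 (R): throw ball2 h=7 -> lands@8:L; in-air after throw: [b1@6:L b2@8:L]
Beat 2 (L): throw ball3 h=5 -> lands@7:R; in-air after throw: [b1@6:L b3@7:R b2@8:L]
Beat 3 (R): throw ball4 h=6 -> lands@9:R; in-air after throw: [b1@6:L b3@7:R b2@8:L b4@9:R]
Beat 4 (L): throw ball5 h=7 -> lands@11:R; in-air after throw: [b1@6:L b3@7:R b2@8:L b4@9:R b5@11:R]
Beat 5 (R): throw ball6 h=5 -> lands@10:L; in-air after throw: [b1@6:L b3@7:R b2@8:L b4@9:R b6@10:L b5@11:R]
Beat 6 (L): throw ball1 h=6 -> lands@12:L; in-air after throw: [b3@7:R b2@8:L b4@9:R b6@10:L b5@11:R b1@12:L]
Beat 7 (R): throw ball3 h=7 -> lands@14:L; in-air after throw: [b2@8:L b4@9:R b6@10:L b5@11:R b1@12:L b3@14:L]
Beat 8 (L): throw ball2 h=5 -> lands@13:R; in-air after throw: [b4@9:R b6@10:L b5@11:R b1@12:L b2@13:R b3@14:L]
Beat 9 (R): throw ball4 h=6 -> lands@15:R; in-air after throw: [b6@10:L b5@11:R b1@12:L b2@13:R b3@14:L b4@15:R]

Answer: ball6:lands@10:L ball5:lands@11:R ball1:lands@12:L ball2:lands@13:R ball3:lands@14:L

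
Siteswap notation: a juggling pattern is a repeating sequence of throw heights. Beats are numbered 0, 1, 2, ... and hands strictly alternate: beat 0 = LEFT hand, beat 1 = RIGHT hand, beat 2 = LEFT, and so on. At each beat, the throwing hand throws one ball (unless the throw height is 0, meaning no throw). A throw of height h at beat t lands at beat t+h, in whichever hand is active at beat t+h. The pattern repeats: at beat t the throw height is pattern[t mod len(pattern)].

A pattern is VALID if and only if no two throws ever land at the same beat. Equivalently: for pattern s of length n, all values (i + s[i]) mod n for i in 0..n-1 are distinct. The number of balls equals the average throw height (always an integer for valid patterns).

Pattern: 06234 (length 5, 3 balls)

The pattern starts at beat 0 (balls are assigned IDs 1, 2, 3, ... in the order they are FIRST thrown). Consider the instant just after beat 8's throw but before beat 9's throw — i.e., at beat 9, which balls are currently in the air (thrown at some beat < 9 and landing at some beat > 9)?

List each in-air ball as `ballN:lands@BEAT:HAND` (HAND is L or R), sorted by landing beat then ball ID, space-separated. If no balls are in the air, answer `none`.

Answer: ball2:lands@11:R ball3:lands@12:L

Derivation:
Beat 1 (R): throw ball1 h=6 -> lands@7:R; in-air after throw: [b1@7:R]
Beat 2 (L): throw ball2 h=2 -> lands@4:L; in-air after throw: [b2@4:L b1@7:R]
Beat 3 (R): throw ball3 h=3 -> lands@6:L; in-air after throw: [b2@4:L b3@6:L b1@7:R]
Beat 4 (L): throw ball2 h=4 -> lands@8:L; in-air after throw: [b3@6:L b1@7:R b2@8:L]
Beat 6 (L): throw ball3 h=6 -> lands@12:L; in-air after throw: [b1@7:R b2@8:L b3@12:L]
Beat 7 (R): throw ball1 h=2 -> lands@9:R; in-air after throw: [b2@8:L b1@9:R b3@12:L]
Beat 8 (L): throw ball2 h=3 -> lands@11:R; in-air after throw: [b1@9:R b2@11:R b3@12:L]
Beat 9 (R): throw ball1 h=4 -> lands@13:R; in-air after throw: [b2@11:R b3@12:L b1@13:R]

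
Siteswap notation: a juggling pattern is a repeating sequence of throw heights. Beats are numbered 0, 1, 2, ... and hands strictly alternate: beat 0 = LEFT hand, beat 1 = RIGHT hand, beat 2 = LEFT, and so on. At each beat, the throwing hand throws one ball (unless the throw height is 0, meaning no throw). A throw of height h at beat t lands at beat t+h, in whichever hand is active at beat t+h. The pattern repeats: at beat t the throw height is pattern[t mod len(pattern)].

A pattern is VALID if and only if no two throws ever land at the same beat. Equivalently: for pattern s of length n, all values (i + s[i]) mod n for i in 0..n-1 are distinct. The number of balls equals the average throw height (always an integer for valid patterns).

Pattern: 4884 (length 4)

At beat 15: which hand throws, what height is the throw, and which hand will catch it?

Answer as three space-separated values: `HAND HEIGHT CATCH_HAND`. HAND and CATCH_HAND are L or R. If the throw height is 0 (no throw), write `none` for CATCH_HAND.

Answer: R 4 R

Derivation:
Beat 15: 15 mod 2 = 1, so hand = R
Throw height = pattern[15 mod 4] = pattern[3] = 4
Lands at beat 15+4=19, 19 mod 2 = 1, so catch hand = R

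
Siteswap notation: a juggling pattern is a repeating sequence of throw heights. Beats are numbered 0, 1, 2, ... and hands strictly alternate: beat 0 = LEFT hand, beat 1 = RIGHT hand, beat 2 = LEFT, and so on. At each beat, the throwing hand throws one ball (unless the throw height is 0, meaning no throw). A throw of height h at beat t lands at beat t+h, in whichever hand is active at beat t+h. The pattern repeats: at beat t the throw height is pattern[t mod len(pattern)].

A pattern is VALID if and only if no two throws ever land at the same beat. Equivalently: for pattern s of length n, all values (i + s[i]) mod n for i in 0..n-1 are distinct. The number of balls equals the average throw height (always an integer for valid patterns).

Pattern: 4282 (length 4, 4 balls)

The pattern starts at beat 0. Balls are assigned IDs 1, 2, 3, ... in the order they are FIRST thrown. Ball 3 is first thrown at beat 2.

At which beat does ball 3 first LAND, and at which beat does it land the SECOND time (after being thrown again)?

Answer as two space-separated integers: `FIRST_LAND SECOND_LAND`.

Answer: 10 18

Derivation:
Beat 0 (L): throw ball1 h=4 -> lands@4:L; in-air after throw: [b1@4:L]
Beat 1 (R): throw ball2 h=2 -> lands@3:R; in-air after throw: [b2@3:R b1@4:L]
Beat 2 (L): throw ball3 h=8 -> lands@10:L; in-air after throw: [b2@3:R b1@4:L b3@10:L]
Beat 3 (R): throw ball2 h=2 -> lands@5:R; in-air after throw: [b1@4:L b2@5:R b3@10:L]
Beat 4 (L): throw ball1 h=4 -> lands@8:L; in-air after throw: [b2@5:R b1@8:L b3@10:L]
Beat 5 (R): throw ball2 h=2 -> lands@7:R; in-air after throw: [b2@7:R b1@8:L b3@10:L]
Beat 6 (L): throw ball4 h=8 -> lands@14:L; in-air after throw: [b2@7:R b1@8:L b3@10:L b4@14:L]
Beat 7 (R): throw ball2 h=2 -> lands@9:R; in-air after throw: [b1@8:L b2@9:R b3@10:L b4@14:L]
Beat 8 (L): throw ball1 h=4 -> lands@12:L; in-air after throw: [b2@9:R b3@10:L b1@12:L b4@14:L]
Beat 9 (R): throw ball2 h=2 -> lands@11:R; in-air after throw: [b3@10:L b2@11:R b1@12:L b4@14:L]
Beat 10 (L): throw ball3 h=8 -> lands@18:L; in-air after throw: [b2@11:R b1@12:L b4@14:L b3@18:L]
Beat 11 (R): throw ball2 h=2 -> lands@13:R; in-air after throw: [b1@12:L b2@13:R b4@14:L b3@18:L]
Beat 12 (L): throw ball1 h=4 -> lands@16:L; in-air after throw: [b2@13:R b4@14:L b1@16:L b3@18:L]
Beat 13 (R): throw ball2 h=2 -> lands@15:R; in-air after throw: [b4@14:L b2@15:R b1@16:L b3@18:L]
Beat 14 (L): throw ball4 h=8 -> lands@22:L; in-air after throw: [b2@15:R b1@16:L b3@18:L b4@22:L]
Beat 15 (R): throw ball2 h=2 -> lands@17:R; in-air after throw: [b1@16:L b2@17:R b3@18:L b4@22:L]
Beat 16 (L): throw ball1 h=4 -> lands@20:L; in-air after throw: [b2@17:R b3@18:L b1@20:L b4@22:L]
Ball 3: thrown@2 h=8 -> first land @10; rethrown@10 h=8 -> second land @18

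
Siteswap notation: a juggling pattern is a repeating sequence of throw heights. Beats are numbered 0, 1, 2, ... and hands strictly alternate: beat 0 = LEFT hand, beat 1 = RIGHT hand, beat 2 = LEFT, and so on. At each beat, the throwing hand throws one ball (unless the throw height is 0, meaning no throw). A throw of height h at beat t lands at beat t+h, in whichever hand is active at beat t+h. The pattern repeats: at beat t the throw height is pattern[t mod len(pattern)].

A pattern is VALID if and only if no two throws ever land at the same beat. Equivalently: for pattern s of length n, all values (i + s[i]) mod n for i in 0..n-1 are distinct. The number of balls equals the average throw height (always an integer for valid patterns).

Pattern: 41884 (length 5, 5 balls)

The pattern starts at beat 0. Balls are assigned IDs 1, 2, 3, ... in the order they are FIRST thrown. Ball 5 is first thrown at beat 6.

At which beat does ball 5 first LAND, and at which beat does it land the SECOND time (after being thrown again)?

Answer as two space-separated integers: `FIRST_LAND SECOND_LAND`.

Answer: 7 15

Derivation:
Beat 0 (L): throw ball1 h=4 -> lands@4:L; in-air after throw: [b1@4:L]
Beat 1 (R): throw ball2 h=1 -> lands@2:L; in-air after throw: [b2@2:L b1@4:L]
Beat 2 (L): throw ball2 h=8 -> lands@10:L; in-air after throw: [b1@4:L b2@10:L]
Beat 3 (R): throw ball3 h=8 -> lands@11:R; in-air after throw: [b1@4:L b2@10:L b3@11:R]
Beat 4 (L): throw ball1 h=4 -> lands@8:L; in-air after throw: [b1@8:L b2@10:L b3@11:R]
Beat 5 (R): throw ball4 h=4 -> lands@9:R; in-air after throw: [b1@8:L b4@9:R b2@10:L b3@11:R]
Beat 6 (L): throw ball5 h=1 -> lands@7:R; in-air after throw: [b5@7:R b1@8:L b4@9:R b2@10:L b3@11:R]
Beat 7 (R): throw ball5 h=8 -> lands@15:R; in-air after throw: [b1@8:L b4@9:R b2@10:L b3@11:R b5@15:R]
Beat 8 (L): throw ball1 h=8 -> lands@16:L; in-air after throw: [b4@9:R b2@10:L b3@11:R b5@15:R b1@16:L]
Beat 9 (R): throw ball4 h=4 -> lands@13:R; in-air after throw: [b2@10:L b3@11:R b4@13:R b5@15:R b1@16:L]
Beat 10 (L): throw ball2 h=4 -> lands@14:L; in-air after throw: [b3@11:R b4@13:R b2@14:L b5@15:R b1@16:L]
Beat 11 (R): throw ball3 h=1 -> lands@12:L; in-air after throw: [b3@12:L b4@13:R b2@14:L b5@15:R b1@16:L]
Beat 12 (L): throw ball3 h=8 -> lands@20:L; in-air after throw: [b4@13:R b2@14:L b5@15:R b1@16:L b3@20:L]
Beat 13 (R): throw ball4 h=8 -> lands@21:R; in-air after throw: [b2@14:L b5@15:R b1@16:L b3@20:L b4@21:R]
Beat 14 (L): throw ball2 h=4 -> lands@18:L; in-air after throw: [b5@15:R b1@16:L b2@18:L b3@20:L b4@21:R]
Beat 15 (R): throw ball5 h=4 -> lands@19:R; in-air after throw: [b1@16:L b2@18:L b5@19:R b3@20:L b4@21:R]
Ball 5: thrown@6 h=1 -> first land @7; rethrown@7 h=8 -> second land @15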